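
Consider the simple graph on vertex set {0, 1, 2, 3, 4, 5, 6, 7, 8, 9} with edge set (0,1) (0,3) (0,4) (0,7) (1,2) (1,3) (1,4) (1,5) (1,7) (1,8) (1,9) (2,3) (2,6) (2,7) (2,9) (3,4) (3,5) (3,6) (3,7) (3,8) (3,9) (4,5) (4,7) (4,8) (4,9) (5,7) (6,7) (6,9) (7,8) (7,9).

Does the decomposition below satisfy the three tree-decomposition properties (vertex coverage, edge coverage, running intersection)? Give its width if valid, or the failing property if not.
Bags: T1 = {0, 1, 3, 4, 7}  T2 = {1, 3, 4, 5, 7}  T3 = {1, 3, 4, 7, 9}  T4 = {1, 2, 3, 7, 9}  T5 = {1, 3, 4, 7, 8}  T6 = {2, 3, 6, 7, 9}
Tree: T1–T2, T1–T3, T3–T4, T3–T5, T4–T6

Yes; width 4.

Every vertex of G appears in some bag (union = {0, 1, 2, 3, 4, 5, 6, 7, 8, 9}); every edge is covered by a bag; and for each vertex v the set of bags containing v is connected in the bag tree. The decomposition is therefore valid. The largest bag has 5 vertices, so the width is 4.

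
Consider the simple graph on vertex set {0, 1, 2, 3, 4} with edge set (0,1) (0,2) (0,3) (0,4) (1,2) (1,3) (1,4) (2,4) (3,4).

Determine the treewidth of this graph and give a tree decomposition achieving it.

The largest bag has 4 vertices, giving width 3; this decomposition certifies tw(G) ≤ 3. For the lower bound, the 4 vertices {0, 1, 2, 4} are pairwise adjacent, and any tree decomposition puts a clique entirely inside one bag — forcing width ≥ 3. Hence tw(G) = 3 exactly.

Treewidth 3.
Bags: B1 = {0, 1, 3, 4}  B2 = {0, 1, 2, 4}
Tree: B1–B2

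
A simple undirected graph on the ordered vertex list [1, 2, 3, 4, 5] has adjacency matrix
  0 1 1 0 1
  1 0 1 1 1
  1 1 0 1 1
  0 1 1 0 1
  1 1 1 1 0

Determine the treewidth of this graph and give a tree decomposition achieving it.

The largest bag has 4 vertices, giving width 3; this decomposition certifies tw(G) ≤ 3. On the other hand G contains the 4-clique {1, 2, 3, 5}. A clique must lie in a single bag of any decomposition, so no decomposition can have width below 3. Combining the bounds, tw(G) = 3.

Treewidth 3.
One optimal decomposition is:
Bags: B1 = {1, 2, 3, 5}  B2 = {2, 3, 4, 5}
Tree: B1–B2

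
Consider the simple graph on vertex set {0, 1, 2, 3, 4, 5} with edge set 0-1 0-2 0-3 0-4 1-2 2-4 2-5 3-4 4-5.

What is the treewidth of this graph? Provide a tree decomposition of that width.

Each bag holds 3 vertices, so the decomposition has width 2, which upper-bounds the treewidth. Conversely, {0, 1, 2} is a clique of size 3, and the vertices of any clique must share a bag in every tree decomposition; so some bag has ≥ 3 vertices and tw(G) ≥ 2. Hence tw(G) = 2 exactly.

Treewidth 2.
One such decomposition:
Bags: B1 = {0, 2, 4}  B2 = {2, 4, 5}  B3 = {0, 3, 4}  B4 = {0, 1, 2}
Tree: B1–B2, B1–B3, B1–B4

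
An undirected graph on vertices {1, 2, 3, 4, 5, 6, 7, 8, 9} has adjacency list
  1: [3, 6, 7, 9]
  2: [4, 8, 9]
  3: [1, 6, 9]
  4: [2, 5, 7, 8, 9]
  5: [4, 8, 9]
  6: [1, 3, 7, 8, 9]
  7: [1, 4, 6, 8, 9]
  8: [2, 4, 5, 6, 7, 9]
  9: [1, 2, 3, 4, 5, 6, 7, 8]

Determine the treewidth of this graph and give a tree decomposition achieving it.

Treewidth 3.
One such decomposition:
Bags: B1 = {6, 7, 8, 9}  B2 = {4, 7, 8, 9}  B3 = {2, 4, 8, 9}  B4 = {1, 6, 7, 9}  B5 = {4, 5, 8, 9}  B6 = {1, 3, 6, 9}
Tree: B1–B2, B2–B3, B1–B4, B2–B5, B4–B6

Every bag has size at most 4, so the width is 4 − 1 = 3 and tw(G) ≤ 3. Conversely, {2, 4, 8, 9} is a clique of size 4, and the vertices of any clique must share a bag in every tree decomposition; so some bag has ≥ 4 vertices and tw(G) ≥ 3. The upper and lower bounds meet at 3, so that is the treewidth.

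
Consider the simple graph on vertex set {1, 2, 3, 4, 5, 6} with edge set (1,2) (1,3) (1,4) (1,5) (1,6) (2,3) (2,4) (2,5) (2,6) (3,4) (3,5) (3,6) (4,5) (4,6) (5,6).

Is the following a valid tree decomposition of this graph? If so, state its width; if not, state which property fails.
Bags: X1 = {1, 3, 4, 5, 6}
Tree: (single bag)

A tree decomposition must satisfy three properties: every vertex lies in some bag; for every edge, both endpoints lie together in some bag; and for every vertex, the bags containing it form a connected subtree. Here vertex 2 appears in no bag, so the decomposition is invalid.

No — vertex 2 appears in no bag.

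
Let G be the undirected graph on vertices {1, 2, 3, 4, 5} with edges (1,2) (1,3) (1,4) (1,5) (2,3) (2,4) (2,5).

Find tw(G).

A width-2 tree decomposition is:
Bags: B1 = {1, 2, 3}  B2 = {1, 2, 5}  B3 = {1, 2, 4}
Tree: B1–B2, B2–B3
Each bag holds 3 vertices, so the decomposition has width 2, which upper-bounds the treewidth. For the lower bound, the 3 vertices {1, 2, 3} are pairwise adjacent, and any tree decomposition puts a clique entirely inside one bag — forcing width ≥ 2. Hence tw(G) = 2 exactly.

2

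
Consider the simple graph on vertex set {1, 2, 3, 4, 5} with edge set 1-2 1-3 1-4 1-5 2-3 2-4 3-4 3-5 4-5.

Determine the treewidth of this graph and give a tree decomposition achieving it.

Treewidth 3.
One optimal decomposition is:
Bags: B1 = {1, 3, 4, 5}  B2 = {1, 2, 3, 4}
Tree: B1–B2

Every bag has size at most 4, so the width is 4 − 1 = 3 and tw(G) ≤ 3. Conversely, {1, 2, 3, 4} is a clique of size 4, and the vertices of any clique must share a bag in every tree decomposition; so some bag has ≥ 4 vertices and tw(G) ≥ 3. Therefore the treewidth is 3.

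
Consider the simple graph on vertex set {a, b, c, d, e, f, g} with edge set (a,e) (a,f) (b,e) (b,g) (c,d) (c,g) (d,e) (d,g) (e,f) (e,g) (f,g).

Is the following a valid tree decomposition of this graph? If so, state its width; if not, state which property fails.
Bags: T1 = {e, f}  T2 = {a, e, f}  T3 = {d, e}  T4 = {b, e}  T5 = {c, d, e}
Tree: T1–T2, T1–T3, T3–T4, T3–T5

A tree decomposition must satisfy three properties: every vertex lies in some bag; for every edge, both endpoints lie together in some bag; and for every vertex, the bags containing it form a connected subtree. Here vertex g appears in no bag, so the decomposition is invalid.

No — vertex g appears in no bag.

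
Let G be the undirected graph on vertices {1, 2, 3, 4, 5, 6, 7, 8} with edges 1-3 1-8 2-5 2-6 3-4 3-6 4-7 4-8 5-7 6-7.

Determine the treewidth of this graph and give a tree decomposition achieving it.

Treewidth 2.
One such decomposition:
Bags: B1 = {2, 5, 6}  B2 = {5, 6, 7}  B3 = {3, 6, 7}  B4 = {3, 4, 7}  B5 = {1, 3, 4}  B6 = {1, 4, 8}
Tree: B1–B2, B2–B3, B3–B4, B4–B5, B5–B6

Each bag holds 3 vertices, so the decomposition has width 2, which upper-bounds the treewidth. For the lower bound, G contains the cycle 2–5–7–6–2, so G is not a forest; only forests have treewidth ≤ 1, hence tw(G) ≥ 2. Combining the bounds, tw(G) = 2.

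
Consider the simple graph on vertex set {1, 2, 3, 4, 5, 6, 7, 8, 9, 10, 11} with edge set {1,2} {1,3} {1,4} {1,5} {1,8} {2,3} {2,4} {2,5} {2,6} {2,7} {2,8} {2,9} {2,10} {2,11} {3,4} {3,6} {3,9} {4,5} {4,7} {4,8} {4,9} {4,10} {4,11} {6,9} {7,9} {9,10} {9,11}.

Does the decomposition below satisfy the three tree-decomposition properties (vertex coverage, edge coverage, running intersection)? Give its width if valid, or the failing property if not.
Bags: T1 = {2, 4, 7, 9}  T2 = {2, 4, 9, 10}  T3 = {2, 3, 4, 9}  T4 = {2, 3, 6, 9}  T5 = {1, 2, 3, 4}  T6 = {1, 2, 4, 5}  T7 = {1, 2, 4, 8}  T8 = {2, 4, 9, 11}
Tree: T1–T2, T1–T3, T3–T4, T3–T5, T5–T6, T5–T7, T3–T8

Checking the three conditions: (i) the bags cover all of {1, 2, 3, 4, 5, 6, 7, 8, 9, 10, 11}; (ii) for each edge, some bag contains both endpoints; (iii) the bags containing any fixed vertex form a subtree. All hold, so the decomposition is valid with width 4 − 1 = 3.

Yes; width 3.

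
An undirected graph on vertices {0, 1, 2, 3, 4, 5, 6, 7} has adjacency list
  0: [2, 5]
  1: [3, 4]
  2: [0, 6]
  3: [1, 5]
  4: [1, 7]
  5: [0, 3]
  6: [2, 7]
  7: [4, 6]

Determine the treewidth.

2

A width-2 tree decomposition is:
Bags: B1 = {1, 4, 7}  B2 = {1, 3, 7}  B3 = {3, 5, 7}  B4 = {0, 5, 7}  B5 = {0, 2, 7}  B6 = {2, 6, 7}
Tree: B1–B2, B2–B3, B3–B4, B4–B5, B5–B6
Each bag holds 3 vertices, so the decomposition has width 2, which upper-bounds the treewidth. For the lower bound, G contains the cycle 7–4–1–3–5–0–2–6–7, so G is not a forest; only forests have treewidth ≤ 1, hence tw(G) ≥ 2. Therefore the treewidth is 2.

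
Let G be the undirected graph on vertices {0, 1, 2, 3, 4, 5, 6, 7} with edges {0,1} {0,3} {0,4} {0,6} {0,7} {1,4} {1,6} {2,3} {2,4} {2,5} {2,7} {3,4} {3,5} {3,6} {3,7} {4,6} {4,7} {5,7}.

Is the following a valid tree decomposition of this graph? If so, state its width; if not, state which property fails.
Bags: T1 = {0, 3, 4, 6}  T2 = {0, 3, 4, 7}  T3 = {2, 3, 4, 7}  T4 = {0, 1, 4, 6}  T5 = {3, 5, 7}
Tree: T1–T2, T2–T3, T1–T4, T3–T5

No — edge (2,5) lies in no bag.

A tree decomposition must satisfy three properties: every vertex lies in some bag; for every edge, both endpoints lie together in some bag; and for every vertex, the bags containing it form a connected subtree. Here edge (2,5) lies in no bag, so the decomposition is invalid.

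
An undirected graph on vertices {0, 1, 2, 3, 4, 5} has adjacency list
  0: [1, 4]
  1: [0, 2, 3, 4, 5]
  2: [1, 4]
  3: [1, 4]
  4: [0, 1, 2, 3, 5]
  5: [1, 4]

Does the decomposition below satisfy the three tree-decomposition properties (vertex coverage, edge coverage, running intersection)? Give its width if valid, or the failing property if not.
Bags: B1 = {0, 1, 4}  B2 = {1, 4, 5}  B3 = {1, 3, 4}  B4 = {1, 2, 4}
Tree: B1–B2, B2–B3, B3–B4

Yes; width 2.

Checking the three conditions: (i) the bags cover all of {0, 1, 2, 3, 4, 5}; (ii) for each edge, some bag contains both endpoints; (iii) the bags containing any fixed vertex form a subtree. All hold, so the decomposition is valid with width 3 − 1 = 2.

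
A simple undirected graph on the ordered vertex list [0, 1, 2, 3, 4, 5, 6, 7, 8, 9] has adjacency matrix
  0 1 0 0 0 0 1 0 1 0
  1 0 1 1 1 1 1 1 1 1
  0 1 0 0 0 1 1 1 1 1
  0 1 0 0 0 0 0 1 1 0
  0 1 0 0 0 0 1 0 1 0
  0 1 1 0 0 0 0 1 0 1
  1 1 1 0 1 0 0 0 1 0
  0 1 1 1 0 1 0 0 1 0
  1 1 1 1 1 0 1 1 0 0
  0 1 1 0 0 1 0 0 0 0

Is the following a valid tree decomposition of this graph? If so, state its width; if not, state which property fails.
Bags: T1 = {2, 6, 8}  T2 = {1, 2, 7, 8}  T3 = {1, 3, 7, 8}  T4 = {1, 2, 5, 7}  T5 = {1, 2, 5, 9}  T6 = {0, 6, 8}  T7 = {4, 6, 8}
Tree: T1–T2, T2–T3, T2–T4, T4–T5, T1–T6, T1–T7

A tree decomposition must satisfy three properties: every vertex lies in some bag; for every edge, both endpoints lie together in some bag; and for every vertex, the bags containing it form a connected subtree. Here edge (1,6) lies in no bag, so the decomposition is invalid.

No — edge (1,6) lies in no bag.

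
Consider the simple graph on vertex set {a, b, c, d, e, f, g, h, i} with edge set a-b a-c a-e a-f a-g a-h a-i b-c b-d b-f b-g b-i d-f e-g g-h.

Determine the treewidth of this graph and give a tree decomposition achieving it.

Treewidth 2.
One such decomposition:
Bags: B1 = {a, b, f}  B2 = {a, b, i}  B3 = {a, b, c}  B4 = {b, d, f}  B5 = {a, b, g}  B6 = {a, g, h}  B7 = {a, e, g}
Tree: B1–B2, B2–B3, B1–B4, B2–B5, B5–B6, B6–B7

The largest bag has 3 vertices, giving width 2; this decomposition certifies tw(G) ≤ 2. On the other hand G contains the 3-clique {b, d, f}. A clique must lie in a single bag of any decomposition, so no decomposition can have width below 2. Combining the bounds, tw(G) = 2.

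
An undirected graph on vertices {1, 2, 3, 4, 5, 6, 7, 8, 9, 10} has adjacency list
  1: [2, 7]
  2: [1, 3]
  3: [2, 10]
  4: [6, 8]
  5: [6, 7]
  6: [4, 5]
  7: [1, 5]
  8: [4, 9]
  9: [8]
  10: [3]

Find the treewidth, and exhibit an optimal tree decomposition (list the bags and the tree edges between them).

The largest bag has 2 vertices, giving width 1; this decomposition certifies tw(G) ≤ 1. Since G has at least one edge (e.g. 9–8), it is not an edgeless graph, so tw(G) ≥ 1. Hence tw(G) = 1 exactly.

Treewidth 1.
One optimal decomposition is:
Bags: B1 = {8, 9}  B2 = {4, 8}  B3 = {4, 6}  B4 = {5, 6}  B5 = {5, 7}  B6 = {1, 7}  B7 = {1, 2}  B8 = {2, 3}  B9 = {3, 10}
Tree: B1–B2, B2–B3, B3–B4, B4–B5, B5–B6, B6–B7, B7–B8, B8–B9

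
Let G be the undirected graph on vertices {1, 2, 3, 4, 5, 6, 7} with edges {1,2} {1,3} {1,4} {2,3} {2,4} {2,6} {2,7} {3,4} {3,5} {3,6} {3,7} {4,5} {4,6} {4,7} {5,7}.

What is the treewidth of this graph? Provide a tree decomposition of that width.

The largest bag has 4 vertices, giving width 3; this decomposition certifies tw(G) ≤ 3. On the other hand G contains the 4-clique {1, 2, 3, 4}. A clique must lie in a single bag of any decomposition, so no decomposition can have width below 3. Combining the bounds, tw(G) = 3.

Treewidth 3.
One such decomposition:
Bags: B1 = {2, 3, 4, 7}  B2 = {3, 4, 5, 7}  B3 = {2, 3, 4, 6}  B4 = {1, 2, 3, 4}
Tree: B1–B2, B1–B3, B1–B4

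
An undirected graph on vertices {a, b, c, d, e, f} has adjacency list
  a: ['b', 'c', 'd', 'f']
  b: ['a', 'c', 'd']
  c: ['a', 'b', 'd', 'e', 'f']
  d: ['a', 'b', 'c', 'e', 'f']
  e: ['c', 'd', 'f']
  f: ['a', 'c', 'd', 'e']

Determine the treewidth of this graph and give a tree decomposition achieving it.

Treewidth 3.
One optimal decomposition is:
Bags: B1 = {a, b, c, d}  B2 = {a, c, d, f}  B3 = {c, d, e, f}
Tree: B1–B2, B2–B3

Each bag holds 4 vertices, so the decomposition has width 3, which upper-bounds the treewidth. On the other hand G contains the 4-clique {c, d, e, f}. A clique must lie in a single bag of any decomposition, so no decomposition can have width below 3. Combining the bounds, tw(G) = 3.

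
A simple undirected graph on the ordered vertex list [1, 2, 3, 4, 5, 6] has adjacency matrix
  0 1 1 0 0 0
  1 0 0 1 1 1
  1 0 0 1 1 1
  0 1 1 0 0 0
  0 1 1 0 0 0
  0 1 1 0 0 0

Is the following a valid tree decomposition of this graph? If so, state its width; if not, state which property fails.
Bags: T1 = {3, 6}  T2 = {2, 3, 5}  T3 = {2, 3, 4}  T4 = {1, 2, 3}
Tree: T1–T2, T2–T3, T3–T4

No — edge (2,6) lies in no bag.

A tree decomposition must satisfy three properties: every vertex lies in some bag; for every edge, both endpoints lie together in some bag; and for every vertex, the bags containing it form a connected subtree. Here edge (2,6) lies in no bag, so the decomposition is invalid.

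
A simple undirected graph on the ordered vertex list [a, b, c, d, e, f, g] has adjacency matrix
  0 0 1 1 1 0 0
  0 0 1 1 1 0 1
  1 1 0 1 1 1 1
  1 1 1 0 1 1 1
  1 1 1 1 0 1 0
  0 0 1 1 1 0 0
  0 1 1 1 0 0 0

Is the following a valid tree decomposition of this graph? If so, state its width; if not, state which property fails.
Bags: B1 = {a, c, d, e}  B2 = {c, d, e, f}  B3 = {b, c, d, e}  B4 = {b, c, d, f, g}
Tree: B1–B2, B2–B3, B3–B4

A tree decomposition must satisfy three properties: every vertex lies in some bag; for every edge, both endpoints lie together in some bag; and for every vertex, the bags containing it form a connected subtree. Here bags containing vertex f are not connected in the tree, so the decomposition is invalid.

No — bags containing vertex f are not connected in the tree.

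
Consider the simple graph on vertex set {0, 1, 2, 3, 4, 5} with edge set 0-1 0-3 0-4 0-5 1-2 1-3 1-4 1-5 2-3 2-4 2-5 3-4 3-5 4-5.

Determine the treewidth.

4

A width-4 tree decomposition is:
Bags: B1 = {0, 1, 3, 4, 5}  B2 = {1, 2, 3, 4, 5}
Tree: B1–B2
Every bag has size at most 5, so the width is 5 − 1 = 4 and tw(G) ≤ 4. On the other hand G contains the 5-clique {0, 1, 3, 4, 5}. A clique must lie in a single bag of any decomposition, so no decomposition can have width below 4. Therefore the treewidth is 4.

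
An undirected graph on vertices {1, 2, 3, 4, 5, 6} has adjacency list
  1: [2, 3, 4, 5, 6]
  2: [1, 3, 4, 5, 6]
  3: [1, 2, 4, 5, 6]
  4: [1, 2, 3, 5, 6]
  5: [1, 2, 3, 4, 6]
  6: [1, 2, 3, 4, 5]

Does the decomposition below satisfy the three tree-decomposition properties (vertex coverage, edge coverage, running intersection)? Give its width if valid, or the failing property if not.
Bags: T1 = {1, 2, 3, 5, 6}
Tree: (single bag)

A tree decomposition must satisfy three properties: every vertex lies in some bag; for every edge, both endpoints lie together in some bag; and for every vertex, the bags containing it form a connected subtree. Here vertex 4 appears in no bag, so the decomposition is invalid.

No — vertex 4 appears in no bag.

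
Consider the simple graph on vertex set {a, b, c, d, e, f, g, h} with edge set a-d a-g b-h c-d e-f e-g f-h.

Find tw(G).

A width-1 tree decomposition is:
Bags: B1 = {b, h}  B2 = {f, h}  B3 = {e, f}  B4 = {e, g}  B5 = {a, g}  B6 = {a, d}  B7 = {c, d}
Tree: B1–B2, B2–B3, B3–B4, B4–B5, B5–B6, B6–B7
Each bag holds 2 vertices, so the decomposition has width 1, which upper-bounds the treewidth. Since G has at least one edge (e.g. b–h), it is not an edgeless graph, so tw(G) ≥ 1. Combining the bounds, tw(G) = 1.

1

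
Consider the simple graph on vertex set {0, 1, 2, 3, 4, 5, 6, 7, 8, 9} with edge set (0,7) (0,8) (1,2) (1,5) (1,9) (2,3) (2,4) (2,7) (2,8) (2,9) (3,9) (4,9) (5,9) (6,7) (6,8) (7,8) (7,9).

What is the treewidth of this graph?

2

A width-2 tree decomposition is:
Bags: B1 = {2, 3, 9}  B2 = {2, 7, 9}  B3 = {2, 7, 8}  B4 = {2, 4, 9}  B5 = {0, 7, 8}  B6 = {6, 7, 8}  B7 = {1, 2, 9}  B8 = {1, 5, 9}
Tree: B1–B2, B2–B3, B1–B4, B3–B5, B5–B6, B1–B7, B7–B8
Each bag holds 3 vertices, so the decomposition has width 2, which upper-bounds the treewidth. On the other hand G contains the 3-clique {0, 7, 8}. A clique must lie in a single bag of any decomposition, so no decomposition can have width below 2. Hence tw(G) = 2 exactly.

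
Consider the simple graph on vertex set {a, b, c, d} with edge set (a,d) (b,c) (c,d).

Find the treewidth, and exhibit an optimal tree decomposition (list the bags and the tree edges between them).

The largest bag has 2 vertices, giving width 1; this decomposition certifies tw(G) ≤ 1. G has an edge, so its treewidth is at least 1. Combining the bounds, tw(G) = 1.

Treewidth 1.
One such decomposition:
Bags: B1 = {b, c}  B2 = {c, d}  B3 = {a, d}
Tree: B1–B2, B2–B3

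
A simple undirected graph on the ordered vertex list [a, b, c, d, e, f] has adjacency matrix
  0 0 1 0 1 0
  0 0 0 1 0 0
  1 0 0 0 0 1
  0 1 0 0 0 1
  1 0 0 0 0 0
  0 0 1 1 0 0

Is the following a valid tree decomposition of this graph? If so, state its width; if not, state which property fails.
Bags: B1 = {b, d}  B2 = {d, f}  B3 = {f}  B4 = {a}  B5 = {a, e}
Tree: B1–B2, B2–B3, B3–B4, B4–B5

A tree decomposition must satisfy three properties: every vertex lies in some bag; for every edge, both endpoints lie together in some bag; and for every vertex, the bags containing it form a connected subtree. Here vertex c appears in no bag, so the decomposition is invalid.

No — vertex c appears in no bag.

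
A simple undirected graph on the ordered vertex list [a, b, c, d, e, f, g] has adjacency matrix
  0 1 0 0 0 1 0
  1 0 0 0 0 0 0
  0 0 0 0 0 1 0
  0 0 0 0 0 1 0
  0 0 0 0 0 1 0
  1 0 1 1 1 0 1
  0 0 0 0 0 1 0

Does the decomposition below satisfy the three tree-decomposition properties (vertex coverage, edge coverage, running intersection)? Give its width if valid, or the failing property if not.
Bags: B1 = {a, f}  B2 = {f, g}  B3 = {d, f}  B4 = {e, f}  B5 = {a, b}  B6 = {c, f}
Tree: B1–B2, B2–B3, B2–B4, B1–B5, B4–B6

Yes; width 1.

Checking the three conditions: (i) the bags cover all of {a, b, c, d, e, f, g}; (ii) for each edge, some bag contains both endpoints; (iii) the bags containing any fixed vertex form a subtree. All hold, so the decomposition is valid with width 2 − 1 = 1.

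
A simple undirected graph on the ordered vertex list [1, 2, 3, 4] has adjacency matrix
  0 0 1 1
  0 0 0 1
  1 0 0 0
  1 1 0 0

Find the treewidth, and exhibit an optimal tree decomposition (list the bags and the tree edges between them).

Treewidth 1.
One such decomposition:
Bags: B1 = {2, 4}  B2 = {1, 4}  B3 = {1, 3}
Tree: B1–B2, B2–B3

The largest bag has 2 vertices, giving width 1; this decomposition certifies tw(G) ≤ 1. G has an edge, so its treewidth is at least 1. Therefore the treewidth is 1.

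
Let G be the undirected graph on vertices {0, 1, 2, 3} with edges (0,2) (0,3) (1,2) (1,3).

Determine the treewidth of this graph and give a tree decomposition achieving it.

The largest bag has 3 vertices, giving width 2; this decomposition certifies tw(G) ≤ 2. The edges 2–0–3–1–2 form a cycle, so G is not a tree and its treewidth is at least 2. Combining the bounds, tw(G) = 2.

Treewidth 2.
One optimal decomposition is:
Bags: B1 = {0, 2, 3}  B2 = {1, 2, 3}
Tree: B1–B2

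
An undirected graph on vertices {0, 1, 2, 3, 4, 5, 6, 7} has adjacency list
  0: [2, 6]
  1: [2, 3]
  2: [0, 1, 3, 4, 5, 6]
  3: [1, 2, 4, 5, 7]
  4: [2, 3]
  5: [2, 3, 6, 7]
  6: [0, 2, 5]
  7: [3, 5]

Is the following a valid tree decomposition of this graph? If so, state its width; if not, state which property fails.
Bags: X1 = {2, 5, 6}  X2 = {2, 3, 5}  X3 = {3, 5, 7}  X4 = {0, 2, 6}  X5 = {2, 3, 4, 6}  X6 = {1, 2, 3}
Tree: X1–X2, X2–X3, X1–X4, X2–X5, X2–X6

A tree decomposition must satisfy three properties: every vertex lies in some bag; for every edge, both endpoints lie together in some bag; and for every vertex, the bags containing it form a connected subtree. Here bags containing vertex 6 are not connected in the tree, so the decomposition is invalid.

No — bags containing vertex 6 are not connected in the tree.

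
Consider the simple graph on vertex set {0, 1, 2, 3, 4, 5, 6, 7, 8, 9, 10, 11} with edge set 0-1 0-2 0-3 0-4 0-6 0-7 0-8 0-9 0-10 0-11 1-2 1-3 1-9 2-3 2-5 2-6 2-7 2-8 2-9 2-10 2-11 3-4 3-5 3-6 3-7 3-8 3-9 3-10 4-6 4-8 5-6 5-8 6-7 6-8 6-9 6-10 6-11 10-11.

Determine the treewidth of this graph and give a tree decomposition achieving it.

The largest bag has 5 vertices, giving width 4; this decomposition certifies tw(G) ≤ 4. For the lower bound, the 5 vertices {0, 2, 6, 10, 11} are pairwise adjacent, and any tree decomposition puts a clique entirely inside one bag — forcing width ≥ 4. Combining the bounds, tw(G) = 4.

Treewidth 4.
Bags: B1 = {0, 2, 3, 6, 10}  B2 = {0, 2, 3, 6, 8}  B3 = {0, 2, 3, 6, 7}  B4 = {0, 2, 3, 6, 9}  B5 = {2, 3, 5, 6, 8}  B6 = {0, 3, 4, 6, 8}  B7 = {0, 1, 2, 3, 9}  B8 = {0, 2, 6, 10, 11}
Tree: B1–B2, B2–B3, B1–B4, B2–B5, B2–B6, B4–B7, B1–B8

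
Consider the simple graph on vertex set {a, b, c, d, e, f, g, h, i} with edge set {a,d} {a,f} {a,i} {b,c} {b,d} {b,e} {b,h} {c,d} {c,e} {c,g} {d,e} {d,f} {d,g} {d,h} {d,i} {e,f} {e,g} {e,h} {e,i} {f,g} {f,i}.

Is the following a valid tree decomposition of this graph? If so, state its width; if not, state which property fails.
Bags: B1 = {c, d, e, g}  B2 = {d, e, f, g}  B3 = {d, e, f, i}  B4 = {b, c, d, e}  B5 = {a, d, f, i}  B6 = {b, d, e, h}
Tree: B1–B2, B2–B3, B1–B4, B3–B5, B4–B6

Yes; width 3.

Checking the three conditions: (i) the bags cover all of {a, b, c, d, e, f, g, h, i}; (ii) for each edge, some bag contains both endpoints; (iii) the bags containing any fixed vertex form a subtree. All hold, so the decomposition is valid with width 4 − 1 = 3.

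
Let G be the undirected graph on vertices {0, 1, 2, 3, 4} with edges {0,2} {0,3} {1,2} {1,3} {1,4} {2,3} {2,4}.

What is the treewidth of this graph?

A width-2 tree decomposition is:
Bags: B1 = {1, 2, 4}  B2 = {1, 2, 3}  B3 = {0, 2, 3}
Tree: B1–B2, B2–B3
Every bag has size at most 3, so the width is 3 − 1 = 2 and tw(G) ≤ 2. Conversely, {0, 2, 3} is a clique of size 3, and the vertices of any clique must share a bag in every tree decomposition; so some bag has ≥ 3 vertices and tw(G) ≥ 2. The upper and lower bounds meet at 2, so that is the treewidth.

2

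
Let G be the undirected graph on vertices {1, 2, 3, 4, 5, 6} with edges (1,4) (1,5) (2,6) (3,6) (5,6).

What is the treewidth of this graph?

A width-1 tree decomposition is:
Bags: B1 = {5, 6}  B2 = {1, 5}  B3 = {1, 4}  B4 = {2, 6}  B5 = {3, 6}
Tree: B1–B2, B2–B3, B1–B4, B4–B5
The largest bag has 2 vertices, giving width 1; this decomposition certifies tw(G) ≤ 1. Since G has at least one edge (e.g. 6–5), it is not an edgeless graph, so tw(G) ≥ 1. Therefore the treewidth is 1.

1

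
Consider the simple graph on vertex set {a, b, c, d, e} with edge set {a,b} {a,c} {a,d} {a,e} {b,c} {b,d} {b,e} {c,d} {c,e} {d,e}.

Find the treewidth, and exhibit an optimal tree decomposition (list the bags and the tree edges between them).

Treewidth 4.
One optimal decomposition is:
Bags: B1 = {a, b, c, d, e}
Tree: (single bag)

A single bag containing all 5 vertices is trivially a valid decomposition of width 4. For the lower bound, the 5 vertices {a, b, c, d, e} are pairwise adjacent, and any tree decomposition puts a clique entirely inside one bag — forcing width ≥ 4. The upper and lower bounds meet at 4, so that is the treewidth.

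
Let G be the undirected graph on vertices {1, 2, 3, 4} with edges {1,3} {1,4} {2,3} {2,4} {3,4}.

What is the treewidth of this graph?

2

A width-2 tree decomposition is:
Bags: B1 = {2, 3, 4}  B2 = {1, 3, 4}
Tree: B1–B2
Every bag has size at most 3, so the width is 3 − 1 = 2 and tw(G) ≤ 2. Conversely, {1, 3, 4} is a clique of size 3, and the vertices of any clique must share a bag in every tree decomposition; so some bag has ≥ 3 vertices and tw(G) ≥ 2. Therefore the treewidth is 2.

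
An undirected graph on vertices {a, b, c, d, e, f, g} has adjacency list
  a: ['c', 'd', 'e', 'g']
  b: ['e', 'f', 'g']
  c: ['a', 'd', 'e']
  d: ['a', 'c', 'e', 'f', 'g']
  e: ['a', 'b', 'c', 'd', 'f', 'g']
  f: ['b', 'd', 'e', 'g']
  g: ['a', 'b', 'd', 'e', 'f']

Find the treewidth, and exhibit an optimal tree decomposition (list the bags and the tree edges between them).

Treewidth 3.
One optimal decomposition is:
Bags: B1 = {a, d, e, g}  B2 = {a, c, d, e}  B3 = {d, e, f, g}  B4 = {b, e, f, g}
Tree: B1–B2, B1–B3, B3–B4

Every bag has size at most 4, so the width is 4 − 1 = 3 and tw(G) ≤ 3. For the lower bound, the 4 vertices {d, e, f, g} are pairwise adjacent, and any tree decomposition puts a clique entirely inside one bag — forcing width ≥ 3. Combining the bounds, tw(G) = 3.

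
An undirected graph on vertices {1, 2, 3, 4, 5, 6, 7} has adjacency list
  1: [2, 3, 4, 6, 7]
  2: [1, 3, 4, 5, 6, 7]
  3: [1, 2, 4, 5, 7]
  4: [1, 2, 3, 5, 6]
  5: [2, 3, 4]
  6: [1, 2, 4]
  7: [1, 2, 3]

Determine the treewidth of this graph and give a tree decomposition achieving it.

Treewidth 3.
One optimal decomposition is:
Bags: B1 = {1, 2, 3, 4}  B2 = {1, 2, 3, 7}  B3 = {2, 3, 4, 5}  B4 = {1, 2, 4, 6}
Tree: B1–B2, B1–B3, B1–B4

Each bag holds 4 vertices, so the decomposition has width 3, which upper-bounds the treewidth. On the other hand G contains the 4-clique {1, 2, 3, 4}. A clique must lie in a single bag of any decomposition, so no decomposition can have width below 3. Hence tw(G) = 3 exactly.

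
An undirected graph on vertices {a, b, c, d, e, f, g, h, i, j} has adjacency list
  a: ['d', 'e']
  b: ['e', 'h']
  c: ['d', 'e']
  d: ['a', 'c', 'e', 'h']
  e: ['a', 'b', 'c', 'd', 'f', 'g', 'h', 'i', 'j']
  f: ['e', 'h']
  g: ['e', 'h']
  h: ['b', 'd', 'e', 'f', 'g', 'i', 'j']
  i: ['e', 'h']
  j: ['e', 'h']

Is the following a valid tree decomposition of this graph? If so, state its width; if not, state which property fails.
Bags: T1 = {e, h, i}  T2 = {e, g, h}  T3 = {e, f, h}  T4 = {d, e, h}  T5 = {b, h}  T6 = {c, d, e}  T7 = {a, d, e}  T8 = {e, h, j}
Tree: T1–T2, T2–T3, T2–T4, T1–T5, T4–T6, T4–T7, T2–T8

A tree decomposition must satisfy three properties: every vertex lies in some bag; for every edge, both endpoints lie together in some bag; and for every vertex, the bags containing it form a connected subtree. Here edge (e,b) lies in no bag, so the decomposition is invalid.

No — edge (e,b) lies in no bag.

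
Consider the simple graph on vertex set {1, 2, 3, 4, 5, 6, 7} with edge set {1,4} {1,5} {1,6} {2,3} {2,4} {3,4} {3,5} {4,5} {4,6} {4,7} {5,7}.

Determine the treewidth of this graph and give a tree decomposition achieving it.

Each bag holds 3 vertices, so the decomposition has width 2, which upper-bounds the treewidth. On the other hand G contains the 3-clique {2, 3, 4}. A clique must lie in a single bag of any decomposition, so no decomposition can have width below 2. Hence tw(G) = 2 exactly.

Treewidth 2.
One optimal decomposition is:
Bags: B1 = {3, 4, 5}  B2 = {4, 5, 7}  B3 = {1, 4, 5}  B4 = {2, 3, 4}  B5 = {1, 4, 6}
Tree: B1–B2, B2–B3, B1–B4, B3–B5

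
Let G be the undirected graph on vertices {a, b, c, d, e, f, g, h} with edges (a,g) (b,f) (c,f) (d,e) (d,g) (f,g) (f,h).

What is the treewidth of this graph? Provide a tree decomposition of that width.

The largest bag has 2 vertices, giving width 1; this decomposition certifies tw(G) ≤ 1. Since G has at least one edge (e.g. a–g), it is not an edgeless graph, so tw(G) ≥ 1. Therefore the treewidth is 1.

Treewidth 1.
Bags: B1 = {a, g}  B2 = {f, g}  B3 = {f, h}  B4 = {b, f}  B5 = {d, g}  B6 = {c, f}  B7 = {d, e}
Tree: B1–B2, B2–B3, B3–B4, B2–B5, B3–B6, B5–B7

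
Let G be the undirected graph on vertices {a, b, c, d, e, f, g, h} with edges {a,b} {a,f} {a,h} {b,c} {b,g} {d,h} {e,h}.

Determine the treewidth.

A width-1 tree decomposition is:
Bags: B1 = {d, h}  B2 = {a, h}  B3 = {a, b}  B4 = {b, g}  B5 = {e, h}  B6 = {a, f}  B7 = {b, c}
Tree: B1–B2, B2–B3, B3–B4, B2–B5, B2–B6, B3–B7
Every bag has size at most 2, so the width is 2 − 1 = 1 and tw(G) ≤ 1. Since G has at least one edge (e.g. h–d), it is not an edgeless graph, so tw(G) ≥ 1. The upper and lower bounds meet at 1, so that is the treewidth.

1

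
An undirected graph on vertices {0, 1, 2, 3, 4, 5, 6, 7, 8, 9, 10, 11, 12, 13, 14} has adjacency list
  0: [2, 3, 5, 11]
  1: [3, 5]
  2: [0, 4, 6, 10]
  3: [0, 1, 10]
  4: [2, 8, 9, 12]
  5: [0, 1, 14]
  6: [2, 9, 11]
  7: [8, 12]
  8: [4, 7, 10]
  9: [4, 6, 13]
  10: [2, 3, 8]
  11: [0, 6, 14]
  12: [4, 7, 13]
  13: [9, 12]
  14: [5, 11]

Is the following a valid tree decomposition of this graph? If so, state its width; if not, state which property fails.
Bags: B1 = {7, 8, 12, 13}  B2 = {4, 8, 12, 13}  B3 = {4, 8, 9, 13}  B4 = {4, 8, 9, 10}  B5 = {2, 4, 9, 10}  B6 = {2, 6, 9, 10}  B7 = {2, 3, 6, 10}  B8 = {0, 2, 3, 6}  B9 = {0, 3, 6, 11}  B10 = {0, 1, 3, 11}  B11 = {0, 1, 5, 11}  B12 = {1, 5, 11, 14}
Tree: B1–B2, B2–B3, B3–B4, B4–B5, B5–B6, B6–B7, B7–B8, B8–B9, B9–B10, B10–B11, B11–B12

Vertex coverage: the bags together contain {0, 1, 2, 3, 4, 5, 6, 7, 8, 9, 10, 11, 12, 13, 14}, the full vertex set. Edge coverage: each edge of G has both endpoints in at least one bag. Running intersection: for every vertex, the bags containing it form a connected subtree. All three properties hold, so this is a valid tree decomposition of width max|bag| − 1 = 3, and hence tw(G) ≤ 3.

Yes; width 3.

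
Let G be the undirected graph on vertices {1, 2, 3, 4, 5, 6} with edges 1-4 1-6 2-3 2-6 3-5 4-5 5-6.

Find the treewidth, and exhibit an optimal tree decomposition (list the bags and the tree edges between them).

Each bag holds 3 vertices, so the decomposition has width 2, which upper-bounds the treewidth. Since 4–1–6–5–4 is a cycle in G, G is not acyclic. Forests are exactly the graphs of treewidth ≤ 1, so tw(G) ≥ 2. Combining the bounds, tw(G) = 2.

Treewidth 2.
One optimal decomposition is:
Bags: B1 = {1, 4, 5}  B2 = {1, 5, 6}  B3 = {3, 5, 6}  B4 = {2, 3, 6}
Tree: B1–B2, B2–B3, B3–B4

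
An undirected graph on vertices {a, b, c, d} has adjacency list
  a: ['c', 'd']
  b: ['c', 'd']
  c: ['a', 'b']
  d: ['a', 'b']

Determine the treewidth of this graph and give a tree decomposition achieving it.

The largest bag has 3 vertices, giving width 2; this decomposition certifies tw(G) ≤ 2. Since a–c–b–d–a is a cycle in G, G is not acyclic. Forests are exactly the graphs of treewidth ≤ 1, so tw(G) ≥ 2. The upper and lower bounds meet at 2, so that is the treewidth.

Treewidth 2.
Bags: B1 = {a, b, c}  B2 = {a, b, d}
Tree: B1–B2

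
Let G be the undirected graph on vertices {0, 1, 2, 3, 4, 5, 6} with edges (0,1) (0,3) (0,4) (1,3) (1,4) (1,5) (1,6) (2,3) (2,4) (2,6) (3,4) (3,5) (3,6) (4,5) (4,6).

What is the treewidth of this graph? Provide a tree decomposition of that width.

Each bag holds 4 vertices, so the decomposition has width 3, which upper-bounds the treewidth. For the lower bound, the 4 vertices {0, 1, 3, 4} are pairwise adjacent, and any tree decomposition puts a clique entirely inside one bag — forcing width ≥ 3. Hence tw(G) = 3 exactly.

Treewidth 3.
One such decomposition:
Bags: B1 = {2, 3, 4, 6}  B2 = {1, 3, 4, 6}  B3 = {1, 3, 4, 5}  B4 = {0, 1, 3, 4}
Tree: B1–B2, B2–B3, B2–B4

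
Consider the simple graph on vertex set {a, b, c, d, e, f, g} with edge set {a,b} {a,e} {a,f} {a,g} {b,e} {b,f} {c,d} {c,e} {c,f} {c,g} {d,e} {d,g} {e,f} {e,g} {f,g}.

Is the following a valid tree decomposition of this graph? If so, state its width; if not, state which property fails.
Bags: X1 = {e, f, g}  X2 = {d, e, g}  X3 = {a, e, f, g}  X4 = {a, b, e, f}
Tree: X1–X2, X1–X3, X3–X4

A tree decomposition must satisfy three properties: every vertex lies in some bag; for every edge, both endpoints lie together in some bag; and for every vertex, the bags containing it form a connected subtree. Here vertex c appears in no bag, so the decomposition is invalid.

No — vertex c appears in no bag.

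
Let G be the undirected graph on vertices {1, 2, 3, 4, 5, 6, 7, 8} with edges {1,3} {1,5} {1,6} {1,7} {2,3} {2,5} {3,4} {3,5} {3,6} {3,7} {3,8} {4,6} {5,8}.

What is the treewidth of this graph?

2

A width-2 tree decomposition is:
Bags: B1 = {1, 3, 5}  B2 = {1, 3, 6}  B3 = {2, 3, 5}  B4 = {1, 3, 7}  B5 = {3, 5, 8}  B6 = {3, 4, 6}
Tree: B1–B2, B1–B3, B1–B4, B1–B5, B2–B6
Every bag has size at most 3, so the width is 3 − 1 = 2 and tw(G) ≤ 2. On the other hand G contains the 3-clique {3, 5, 8}. A clique must lie in a single bag of any decomposition, so no decomposition can have width below 2. Combining the bounds, tw(G) = 2.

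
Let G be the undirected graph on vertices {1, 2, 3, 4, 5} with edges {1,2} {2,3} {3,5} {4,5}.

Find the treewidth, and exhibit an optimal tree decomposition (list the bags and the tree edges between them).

Each bag holds 2 vertices, so the decomposition has width 1, which upper-bounds the treewidth. G has an edge, so its treewidth is at least 1. Combining the bounds, tw(G) = 1.

Treewidth 1.
One optimal decomposition is:
Bags: B1 = {4, 5}  B2 = {3, 5}  B3 = {2, 3}  B4 = {1, 2}
Tree: B1–B2, B2–B3, B3–B4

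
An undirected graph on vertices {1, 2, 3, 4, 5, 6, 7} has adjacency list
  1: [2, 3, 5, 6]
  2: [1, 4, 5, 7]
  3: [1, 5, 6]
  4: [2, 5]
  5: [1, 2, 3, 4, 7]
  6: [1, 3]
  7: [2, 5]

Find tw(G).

2

A width-2 tree decomposition is:
Bags: B1 = {1, 2, 5}  B2 = {1, 3, 5}  B3 = {2, 4, 5}  B4 = {1, 3, 6}  B5 = {2, 5, 7}
Tree: B1–B2, B1–B3, B2–B4, B1–B5
Each bag holds 3 vertices, so the decomposition has width 2, which upper-bounds the treewidth. On the other hand G contains the 3-clique {1, 2, 5}. A clique must lie in a single bag of any decomposition, so no decomposition can have width below 2. Hence tw(G) = 2 exactly.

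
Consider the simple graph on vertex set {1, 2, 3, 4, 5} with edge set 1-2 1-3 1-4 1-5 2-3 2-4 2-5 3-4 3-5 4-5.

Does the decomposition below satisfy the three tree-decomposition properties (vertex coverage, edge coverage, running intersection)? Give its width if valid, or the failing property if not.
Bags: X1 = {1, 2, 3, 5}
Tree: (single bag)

A tree decomposition must satisfy three properties: every vertex lies in some bag; for every edge, both endpoints lie together in some bag; and for every vertex, the bags containing it form a connected subtree. Here vertex 4 appears in no bag, so the decomposition is invalid.

No — vertex 4 appears in no bag.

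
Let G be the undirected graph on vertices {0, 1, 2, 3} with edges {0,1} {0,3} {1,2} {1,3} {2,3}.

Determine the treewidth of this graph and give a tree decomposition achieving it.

The largest bag has 3 vertices, giving width 2; this decomposition certifies tw(G) ≤ 2. For the lower bound, the 3 vertices {0, 1, 3} are pairwise adjacent, and any tree decomposition puts a clique entirely inside one bag — forcing width ≥ 2. The upper and lower bounds meet at 2, so that is the treewidth.

Treewidth 2.
One such decomposition:
Bags: B1 = {1, 2, 3}  B2 = {0, 1, 3}
Tree: B1–B2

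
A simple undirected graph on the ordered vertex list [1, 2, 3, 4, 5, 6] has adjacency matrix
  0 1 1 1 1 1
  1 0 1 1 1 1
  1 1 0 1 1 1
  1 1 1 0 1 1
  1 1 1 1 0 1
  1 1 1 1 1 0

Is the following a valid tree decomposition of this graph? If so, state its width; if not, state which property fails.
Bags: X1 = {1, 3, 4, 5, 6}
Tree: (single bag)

A tree decomposition must satisfy three properties: every vertex lies in some bag; for every edge, both endpoints lie together in some bag; and for every vertex, the bags containing it form a connected subtree. Here vertex 2 appears in no bag, so the decomposition is invalid.

No — vertex 2 appears in no bag.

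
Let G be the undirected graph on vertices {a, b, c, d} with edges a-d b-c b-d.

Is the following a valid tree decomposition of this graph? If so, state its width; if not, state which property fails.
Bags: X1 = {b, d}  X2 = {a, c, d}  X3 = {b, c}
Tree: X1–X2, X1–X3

No — bags containing vertex c are not connected in the tree.

A tree decomposition must satisfy three properties: every vertex lies in some bag; for every edge, both endpoints lie together in some bag; and for every vertex, the bags containing it form a connected subtree. Here bags containing vertex c are not connected in the tree, so the decomposition is invalid.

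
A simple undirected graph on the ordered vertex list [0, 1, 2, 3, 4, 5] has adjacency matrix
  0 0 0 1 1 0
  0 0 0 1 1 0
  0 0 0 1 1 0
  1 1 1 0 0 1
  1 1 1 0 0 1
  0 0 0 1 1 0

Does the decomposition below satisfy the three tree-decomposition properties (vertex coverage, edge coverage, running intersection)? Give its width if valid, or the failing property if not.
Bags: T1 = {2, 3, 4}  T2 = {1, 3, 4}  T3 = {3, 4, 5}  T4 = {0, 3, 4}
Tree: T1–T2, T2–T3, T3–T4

Yes; width 2.

Vertex coverage: the bags together contain {0, 1, 2, 3, 4, 5}, the full vertex set. Edge coverage: each edge of G has both endpoints in at least one bag. Running intersection: for every vertex, the bags containing it form a connected subtree. All three properties hold, so this is a valid tree decomposition of width max|bag| − 1 = 2, and hence tw(G) ≤ 2.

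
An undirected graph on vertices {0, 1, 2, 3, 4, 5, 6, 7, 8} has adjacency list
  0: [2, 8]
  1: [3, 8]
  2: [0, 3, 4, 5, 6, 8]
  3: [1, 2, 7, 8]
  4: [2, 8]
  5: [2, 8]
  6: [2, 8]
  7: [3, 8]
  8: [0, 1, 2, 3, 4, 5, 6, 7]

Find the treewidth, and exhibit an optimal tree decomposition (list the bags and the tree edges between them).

Treewidth 2.
One optimal decomposition is:
Bags: B1 = {2, 3, 8}  B2 = {2, 6, 8}  B3 = {2, 4, 8}  B4 = {3, 7, 8}  B5 = {2, 5, 8}  B6 = {0, 2, 8}  B7 = {1, 3, 8}
Tree: B1–B2, B1–B3, B1–B4, B1–B5, B3–B6, B4–B7

Each bag holds 3 vertices, so the decomposition has width 2, which upper-bounds the treewidth. On the other hand G contains the 3-clique {1, 3, 8}. A clique must lie in a single bag of any decomposition, so no decomposition can have width below 2. Combining the bounds, tw(G) = 2.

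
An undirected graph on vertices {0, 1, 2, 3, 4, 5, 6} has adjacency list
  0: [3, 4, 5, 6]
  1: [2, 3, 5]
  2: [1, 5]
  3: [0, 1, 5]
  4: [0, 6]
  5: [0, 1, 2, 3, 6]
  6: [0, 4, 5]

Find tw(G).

2

A width-2 tree decomposition is:
Bags: B1 = {0, 3, 5}  B2 = {0, 5, 6}  B3 = {1, 3, 5}  B4 = {0, 4, 6}  B5 = {1, 2, 5}
Tree: B1–B2, B1–B3, B2–B4, B3–B5
The largest bag has 3 vertices, giving width 2; this decomposition certifies tw(G) ≤ 2. On the other hand G contains the 3-clique {0, 4, 6}. A clique must lie in a single bag of any decomposition, so no decomposition can have width below 2. Hence tw(G) = 2 exactly.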